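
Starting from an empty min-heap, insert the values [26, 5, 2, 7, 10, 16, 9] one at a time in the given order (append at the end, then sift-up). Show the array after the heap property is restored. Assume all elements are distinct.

[2, 7, 5, 26, 10, 16, 9]

Insert 26:
  append 26 at index 0 → [26] (no swap needed)
Insert 5:
  append 5 at index 1 → [26, 5]
  5 < parent 26 at index 0, swap → [5, 26]
Insert 2:
  append 2 at index 2 → [5, 26, 2]
  2 < parent 5 at index 0, swap → [2, 26, 5]
Insert 7:
  append 7 at index 3 → [2, 26, 5, 7]
  7 < parent 26 at index 1, swap → [2, 7, 5, 26]
Insert 10:
  append 10 at index 4 → [2, 7, 5, 26, 10] (no swap needed)
Insert 16:
  append 16 at index 5 → [2, 7, 5, 26, 10, 16] (no swap needed)
Insert 9:
  append 9 at index 6 → [2, 7, 5, 26, 10, 16, 9] (no swap needed)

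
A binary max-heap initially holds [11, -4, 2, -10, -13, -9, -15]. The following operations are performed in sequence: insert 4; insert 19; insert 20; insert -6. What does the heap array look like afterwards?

insert 4:
  append 4 at index 7 → [11, -4, 2, -10, -13, -9, -15, 4]
  4 > parent -10 at index 3, swap → [11, -4, 2, 4, -13, -9, -15, -10]
  4 > parent -4 at index 1, swap → [11, 4, 2, -4, -13, -9, -15, -10]
insert 19:
  append 19 at index 8 → [11, 4, 2, -4, -13, -9, -15, -10, 19]
  19 > parent -4 at index 3, swap → [11, 4, 2, 19, -13, -9, -15, -10, -4]
  19 > parent 4 at index 1, swap → [11, 19, 2, 4, -13, -9, -15, -10, -4]
  19 > parent 11 at index 0, swap → [19, 11, 2, 4, -13, -9, -15, -10, -4]
insert 20:
  append 20 at index 9 → [19, 11, 2, 4, -13, -9, -15, -10, -4, 20]
  20 > parent -13 at index 4, swap → [19, 11, 2, 4, 20, -9, -15, -10, -4, -13]
  20 > parent 11 at index 1, swap → [19, 20, 2, 4, 11, -9, -15, -10, -4, -13]
  20 > parent 19 at index 0, swap → [20, 19, 2, 4, 11, -9, -15, -10, -4, -13]
insert -6:
  append -6 at index 10 → [20, 19, 2, 4, 11, -9, -15, -10, -4, -13, -6] (no swap needed)

[20, 19, 2, 4, 11, -9, -15, -10, -4, -13, -6]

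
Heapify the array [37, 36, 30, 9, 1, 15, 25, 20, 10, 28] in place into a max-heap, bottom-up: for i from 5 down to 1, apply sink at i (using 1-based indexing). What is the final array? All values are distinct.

sift down from index 5:
  1 vs only child 28 at index 10, swap → [37, 36, 30, 9, 28, 15, 25, 20, 10, 1]
sift down from index 4:
  9 vs larger child 20 at index 8, swap → [37, 36, 30, 20, 28, 15, 25, 9, 10, 1]
sift down from index 3: already satisfies heap property
sift down from index 2: already satisfies heap property
sift down from index 1: already satisfies heap property

[37, 36, 30, 20, 28, 15, 25, 9, 10, 1]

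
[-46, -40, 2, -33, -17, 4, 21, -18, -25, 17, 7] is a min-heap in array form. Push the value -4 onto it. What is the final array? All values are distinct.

[-46, -40, -4, -33, -17, 2, 21, -18, -25, 17, 7, 4]

append -4 at index 11 → [-46, -40, 2, -33, -17, 4, 21, -18, -25, 17, 7, -4]
-4 < parent 4 at index 5, swap → [-46, -40, 2, -33, -17, -4, 21, -18, -25, 17, 7, 4]
-4 < parent 2 at index 2, swap → [-46, -40, -4, -33, -17, 2, 21, -18, -25, 17, 7, 4]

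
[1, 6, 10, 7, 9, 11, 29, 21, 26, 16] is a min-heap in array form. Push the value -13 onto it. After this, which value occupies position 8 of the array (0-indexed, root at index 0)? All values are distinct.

26

append -13 at index 10 → [1, 6, 10, 7, 9, 11, 29, 21, 26, 16, -13]
-13 < parent 9 at index 4, swap → [1, 6, 10, 7, -13, 11, 29, 21, 26, 16, 9]
-13 < parent 6 at index 1, swap → [1, -13, 10, 7, 6, 11, 29, 21, 26, 16, 9]
-13 < parent 1 at index 0, swap → [-13, 1, 10, 7, 6, 11, 29, 21, 26, 16, 9]
resulting array: [-13, 1, 10, 7, 6, 11, 29, 21, 26, 16, 9]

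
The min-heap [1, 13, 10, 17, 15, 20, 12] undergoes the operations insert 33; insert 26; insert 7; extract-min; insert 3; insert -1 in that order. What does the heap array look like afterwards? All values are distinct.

insert 33:
  append 33 at index 7 → [1, 13, 10, 17, 15, 20, 12, 33] (no swap needed)
insert 26:
  append 26 at index 8 → [1, 13, 10, 17, 15, 20, 12, 33, 26] (no swap needed)
insert 7:
  append 7 at index 9 → [1, 13, 10, 17, 15, 20, 12, 33, 26, 7]
  7 < parent 15 at index 4, swap → [1, 13, 10, 17, 7, 20, 12, 33, 26, 15]
  7 < parent 13 at index 1, swap → [1, 7, 10, 17, 13, 20, 12, 33, 26, 15]
extract-min → returns 1:
  remove root 1; move last element 15 to root → [15, 7, 10, 17, 13, 20, 12, 33, 26]
  15 vs smaller child 7 at index 1, swap → [7, 15, 10, 17, 13, 20, 12, 33, 26]
  15 vs smaller child 13 at index 4, swap → [7, 13, 10, 17, 15, 20, 12, 33, 26]
insert 3:
  append 3 at index 9 → [7, 13, 10, 17, 15, 20, 12, 33, 26, 3]
  3 < parent 15 at index 4, swap → [7, 13, 10, 17, 3, 20, 12, 33, 26, 15]
  3 < parent 13 at index 1, swap → [7, 3, 10, 17, 13, 20, 12, 33, 26, 15]
  3 < parent 7 at index 0, swap → [3, 7, 10, 17, 13, 20, 12, 33, 26, 15]
insert -1:
  append -1 at index 10 → [3, 7, 10, 17, 13, 20, 12, 33, 26, 15, -1]
  -1 < parent 13 at index 4, swap → [3, 7, 10, 17, -1, 20, 12, 33, 26, 15, 13]
  -1 < parent 7 at index 1, swap → [3, -1, 10, 17, 7, 20, 12, 33, 26, 15, 13]
  -1 < parent 3 at index 0, swap → [-1, 3, 10, 17, 7, 20, 12, 33, 26, 15, 13]

[-1, 3, 10, 17, 7, 20, 12, 33, 26, 15, 13]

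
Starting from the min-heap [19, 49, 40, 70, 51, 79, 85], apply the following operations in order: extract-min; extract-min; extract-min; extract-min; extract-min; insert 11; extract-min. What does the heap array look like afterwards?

extract-min → returns 19:
  remove root 19; move last element 85 to root → [85, 49, 40, 70, 51, 79]
  85 vs smaller child 40 at index 2, swap → [40, 49, 85, 70, 51, 79]
  85 vs only child 79 at index 5, swap → [40, 49, 79, 70, 51, 85]
extract-min → returns 40:
  remove root 40; move last element 85 to root → [85, 49, 79, 70, 51]
  85 vs smaller child 49 at index 1, swap → [49, 85, 79, 70, 51]
  85 vs smaller child 51 at index 4, swap → [49, 51, 79, 70, 85]
extract-min → returns 49:
  remove root 49; move last element 85 to root → [85, 51, 79, 70]
  85 vs smaller child 51 at index 1, swap → [51, 85, 79, 70]
  85 vs only child 70 at index 3, swap → [51, 70, 79, 85]
extract-min → returns 51:
  remove root 51; move last element 85 to root → [85, 70, 79]
  85 vs smaller child 70 at index 1, swap → [70, 85, 79]
extract-min → returns 70:
  remove root 70; move last element 79 to root → [79, 85] (no swap needed)
insert 11:
  append 11 at index 2 → [79, 85, 11]
  11 < parent 79 at index 0, swap → [11, 85, 79]
extract-min → returns 11:
  remove root 11; move last element 79 to root → [79, 85] (no swap needed)

[79, 85]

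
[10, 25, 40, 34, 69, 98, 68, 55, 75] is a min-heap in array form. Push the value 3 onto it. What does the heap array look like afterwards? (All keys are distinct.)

append 3 at index 9 → [10, 25, 40, 34, 69, 98, 68, 55, 75, 3]
3 < parent 69 at index 4, swap → [10, 25, 40, 34, 3, 98, 68, 55, 75, 69]
3 < parent 25 at index 1, swap → [10, 3, 40, 34, 25, 98, 68, 55, 75, 69]
3 < parent 10 at index 0, swap → [3, 10, 40, 34, 25, 98, 68, 55, 75, 69]

[3, 10, 40, 34, 25, 98, 68, 55, 75, 69]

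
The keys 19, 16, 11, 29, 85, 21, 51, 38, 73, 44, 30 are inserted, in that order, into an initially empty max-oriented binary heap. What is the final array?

Insert 19:
  append 19 at index 0 → [19] (no swap needed)
Insert 16:
  append 16 at index 1 → [19, 16] (no swap needed)
Insert 11:
  append 11 at index 2 → [19, 16, 11] (no swap needed)
Insert 29:
  append 29 at index 3 → [19, 16, 11, 29]
  29 > parent 16 at index 1, swap → [19, 29, 11, 16]
  29 > parent 19 at index 0, swap → [29, 19, 11, 16]
Insert 85:
  append 85 at index 4 → [29, 19, 11, 16, 85]
  85 > parent 19 at index 1, swap → [29, 85, 11, 16, 19]
  85 > parent 29 at index 0, swap → [85, 29, 11, 16, 19]
Insert 21:
  append 21 at index 5 → [85, 29, 11, 16, 19, 21]
  21 > parent 11 at index 2, swap → [85, 29, 21, 16, 19, 11]
Insert 51:
  append 51 at index 6 → [85, 29, 21, 16, 19, 11, 51]
  51 > parent 21 at index 2, swap → [85, 29, 51, 16, 19, 11, 21]
Insert 38:
  append 38 at index 7 → [85, 29, 51, 16, 19, 11, 21, 38]
  38 > parent 16 at index 3, swap → [85, 29, 51, 38, 19, 11, 21, 16]
  38 > parent 29 at index 1, swap → [85, 38, 51, 29, 19, 11, 21, 16]
Insert 73:
  append 73 at index 8 → [85, 38, 51, 29, 19, 11, 21, 16, 73]
  73 > parent 29 at index 3, swap → [85, 38, 51, 73, 19, 11, 21, 16, 29]
  73 > parent 38 at index 1, swap → [85, 73, 51, 38, 19, 11, 21, 16, 29]
Insert 44:
  append 44 at index 9 → [85, 73, 51, 38, 19, 11, 21, 16, 29, 44]
  44 > parent 19 at index 4, swap → [85, 73, 51, 38, 44, 11, 21, 16, 29, 19]
Insert 30:
  append 30 at index 10 → [85, 73, 51, 38, 44, 11, 21, 16, 29, 19, 30] (no swap needed)

[85, 73, 51, 38, 44, 11, 21, 16, 29, 19, 30]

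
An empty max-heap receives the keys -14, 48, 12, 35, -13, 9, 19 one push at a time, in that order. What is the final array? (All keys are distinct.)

[48, 35, 19, -14, -13, 9, 12]

Insert -14:
  append -14 at index 0 → [-14] (no swap needed)
Insert 48:
  append 48 at index 1 → [-14, 48]
  48 > parent -14 at index 0, swap → [48, -14]
Insert 12:
  append 12 at index 2 → [48, -14, 12] (no swap needed)
Insert 35:
  append 35 at index 3 → [48, -14, 12, 35]
  35 > parent -14 at index 1, swap → [48, 35, 12, -14]
Insert -13:
  append -13 at index 4 → [48, 35, 12, -14, -13] (no swap needed)
Insert 9:
  append 9 at index 5 → [48, 35, 12, -14, -13, 9] (no swap needed)
Insert 19:
  append 19 at index 6 → [48, 35, 12, -14, -13, 9, 19]
  19 > parent 12 at index 2, swap → [48, 35, 19, -14, -13, 9, 12]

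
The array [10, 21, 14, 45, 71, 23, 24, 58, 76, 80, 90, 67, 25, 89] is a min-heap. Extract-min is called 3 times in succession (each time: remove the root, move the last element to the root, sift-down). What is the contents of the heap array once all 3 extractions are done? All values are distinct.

[23, 45, 24, 58, 71, 25, 67, 89, 76, 80, 90]

extract-min #1 returns 10:
  remove root 10; move last element 89 to root → [89, 21, 14, 45, 71, 23, 24, 58, 76, 80, 90, 67, 25]
  89 vs smaller child 14 at index 2, swap → [14, 21, 89, 45, 71, 23, 24, 58, 76, 80, 90, 67, 25]
  89 vs smaller child 23 at index 5, swap → [14, 21, 23, 45, 71, 89, 24, 58, 76, 80, 90, 67, 25]
  89 vs smaller child 25 at index 12, swap → [14, 21, 23, 45, 71, 25, 24, 58, 76, 80, 90, 67, 89]
extract-min #2 returns 14:
  remove root 14; move last element 89 to root → [89, 21, 23, 45, 71, 25, 24, 58, 76, 80, 90, 67]
  89 vs smaller child 21 at index 1, swap → [21, 89, 23, 45, 71, 25, 24, 58, 76, 80, 90, 67]
  89 vs smaller child 45 at index 3, swap → [21, 45, 23, 89, 71, 25, 24, 58, 76, 80, 90, 67]
  89 vs smaller child 58 at index 7, swap → [21, 45, 23, 58, 71, 25, 24, 89, 76, 80, 90, 67]
extract-min #3 returns 21:
  remove root 21; move last element 67 to root → [67, 45, 23, 58, 71, 25, 24, 89, 76, 80, 90]
  67 vs smaller child 23 at index 2, swap → [23, 45, 67, 58, 71, 25, 24, 89, 76, 80, 90]
  67 vs smaller child 24 at index 6, swap → [23, 45, 24, 58, 71, 25, 67, 89, 76, 80, 90]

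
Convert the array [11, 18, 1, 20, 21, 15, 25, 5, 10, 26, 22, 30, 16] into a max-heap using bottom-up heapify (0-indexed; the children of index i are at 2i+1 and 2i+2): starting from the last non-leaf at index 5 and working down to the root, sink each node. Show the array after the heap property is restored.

[30, 26, 25, 20, 22, 16, 11, 5, 10, 21, 18, 15, 1]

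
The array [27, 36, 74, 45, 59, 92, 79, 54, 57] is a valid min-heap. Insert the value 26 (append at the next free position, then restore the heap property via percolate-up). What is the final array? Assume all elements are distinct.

[26, 27, 74, 45, 36, 92, 79, 54, 57, 59]

append 26 at index 9 → [27, 36, 74, 45, 59, 92, 79, 54, 57, 26]
26 < parent 59 at index 4, swap → [27, 36, 74, 45, 26, 92, 79, 54, 57, 59]
26 < parent 36 at index 1, swap → [27, 26, 74, 45, 36, 92, 79, 54, 57, 59]
26 < parent 27 at index 0, swap → [26, 27, 74, 45, 36, 92, 79, 54, 57, 59]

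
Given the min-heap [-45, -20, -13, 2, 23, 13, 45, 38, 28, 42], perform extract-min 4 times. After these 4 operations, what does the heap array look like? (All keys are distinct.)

[13, 23, 42, 28, 38, 45]

extract-min #1 returns -45:
  remove root -45; move last element 42 to root → [42, -20, -13, 2, 23, 13, 45, 38, 28]
  42 vs smaller child -20 at index 1, swap → [-20, 42, -13, 2, 23, 13, 45, 38, 28]
  42 vs smaller child 2 at index 3, swap → [-20, 2, -13, 42, 23, 13, 45, 38, 28]
  42 vs smaller child 28 at index 8, swap → [-20, 2, -13, 28, 23, 13, 45, 38, 42]
extract-min #2 returns -20:
  remove root -20; move last element 42 to root → [42, 2, -13, 28, 23, 13, 45, 38]
  42 vs smaller child -13 at index 2, swap → [-13, 2, 42, 28, 23, 13, 45, 38]
  42 vs smaller child 13 at index 5, swap → [-13, 2, 13, 28, 23, 42, 45, 38]
extract-min #3 returns -13:
  remove root -13; move last element 38 to root → [38, 2, 13, 28, 23, 42, 45]
  38 vs smaller child 2 at index 1, swap → [2, 38, 13, 28, 23, 42, 45]
  38 vs smaller child 23 at index 4, swap → [2, 23, 13, 28, 38, 42, 45]
extract-min #4 returns 2:
  remove root 2; move last element 45 to root → [45, 23, 13, 28, 38, 42]
  45 vs smaller child 13 at index 2, swap → [13, 23, 45, 28, 38, 42]
  45 vs only child 42 at index 5, swap → [13, 23, 42, 28, 38, 45]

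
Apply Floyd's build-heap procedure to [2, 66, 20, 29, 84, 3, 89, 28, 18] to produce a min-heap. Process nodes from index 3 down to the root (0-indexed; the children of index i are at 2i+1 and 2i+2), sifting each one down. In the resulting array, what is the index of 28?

sift down from index 3:
  29 vs smaller child 18 at index 8, swap → [2, 66, 20, 18, 84, 3, 89, 28, 29]
sift down from index 2:
  20 vs smaller child 3 at index 5, swap → [2, 66, 3, 18, 84, 20, 89, 28, 29]
sift down from index 1:
  66 vs smaller child 18 at index 3, swap → [2, 18, 3, 66, 84, 20, 89, 28, 29]
  66 vs smaller child 28 at index 7, swap → [2, 18, 3, 28, 84, 20, 89, 66, 29]
sift down from index 0: already satisfies heap property
resulting array: [2, 18, 3, 28, 84, 20, 89, 66, 29]

3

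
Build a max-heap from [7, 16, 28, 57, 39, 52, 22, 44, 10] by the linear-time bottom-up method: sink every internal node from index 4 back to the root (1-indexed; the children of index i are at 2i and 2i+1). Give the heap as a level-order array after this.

[57, 44, 52, 16, 39, 28, 22, 7, 10]

sift down from index 4: already satisfies heap property
sift down from index 3:
  28 vs larger child 52 at index 6, swap → [7, 16, 52, 57, 39, 28, 22, 44, 10]
sift down from index 2:
  16 vs larger child 57 at index 4, swap → [7, 57, 52, 16, 39, 28, 22, 44, 10]
  16 vs larger child 44 at index 8, swap → [7, 57, 52, 44, 39, 28, 22, 16, 10]
sift down from index 1:
  7 vs larger child 57 at index 2, swap → [57, 7, 52, 44, 39, 28, 22, 16, 10]
  7 vs larger child 44 at index 4, swap → [57, 44, 52, 7, 39, 28, 22, 16, 10]
  7 vs larger child 16 at index 8, swap → [57, 44, 52, 16, 39, 28, 22, 7, 10]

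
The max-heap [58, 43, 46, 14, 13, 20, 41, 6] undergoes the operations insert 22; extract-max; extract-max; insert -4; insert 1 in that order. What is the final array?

[43, 22, 41, 6, 13, 20, 14, -4, 1]

insert 22:
  append 22 at index 8 → [58, 43, 46, 14, 13, 20, 41, 6, 22]
  22 > parent 14 at index 3, swap → [58, 43, 46, 22, 13, 20, 41, 6, 14]
extract-max → returns 58:
  remove root 58; move last element 14 to root → [14, 43, 46, 22, 13, 20, 41, 6]
  14 vs larger child 46 at index 2, swap → [46, 43, 14, 22, 13, 20, 41, 6]
  14 vs larger child 41 at index 6, swap → [46, 43, 41, 22, 13, 20, 14, 6]
extract-max → returns 46:
  remove root 46; move last element 6 to root → [6, 43, 41, 22, 13, 20, 14]
  6 vs larger child 43 at index 1, swap → [43, 6, 41, 22, 13, 20, 14]
  6 vs larger child 22 at index 3, swap → [43, 22, 41, 6, 13, 20, 14]
insert -4:
  append -4 at index 7 → [43, 22, 41, 6, 13, 20, 14, -4] (no swap needed)
insert 1:
  append 1 at index 8 → [43, 22, 41, 6, 13, 20, 14, -4, 1] (no swap needed)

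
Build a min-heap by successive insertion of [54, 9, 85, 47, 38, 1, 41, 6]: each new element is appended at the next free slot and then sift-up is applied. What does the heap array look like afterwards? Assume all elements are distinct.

[1, 6, 9, 38, 47, 85, 41, 54]

Insert 54:
  append 54 at index 0 → [54] (no swap needed)
Insert 9:
  append 9 at index 1 → [54, 9]
  9 < parent 54 at index 0, swap → [9, 54]
Insert 85:
  append 85 at index 2 → [9, 54, 85] (no swap needed)
Insert 47:
  append 47 at index 3 → [9, 54, 85, 47]
  47 < parent 54 at index 1, swap → [9, 47, 85, 54]
Insert 38:
  append 38 at index 4 → [9, 47, 85, 54, 38]
  38 < parent 47 at index 1, swap → [9, 38, 85, 54, 47]
Insert 1:
  append 1 at index 5 → [9, 38, 85, 54, 47, 1]
  1 < parent 85 at index 2, swap → [9, 38, 1, 54, 47, 85]
  1 < parent 9 at index 0, swap → [1, 38, 9, 54, 47, 85]
Insert 41:
  append 41 at index 6 → [1, 38, 9, 54, 47, 85, 41] (no swap needed)
Insert 6:
  append 6 at index 7 → [1, 38, 9, 54, 47, 85, 41, 6]
  6 < parent 54 at index 3, swap → [1, 38, 9, 6, 47, 85, 41, 54]
  6 < parent 38 at index 1, swap → [1, 6, 9, 38, 47, 85, 41, 54]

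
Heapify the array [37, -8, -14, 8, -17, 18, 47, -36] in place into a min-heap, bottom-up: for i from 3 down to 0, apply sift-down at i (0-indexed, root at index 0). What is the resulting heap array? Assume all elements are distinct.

[-36, -17, -14, -8, 37, 18, 47, 8]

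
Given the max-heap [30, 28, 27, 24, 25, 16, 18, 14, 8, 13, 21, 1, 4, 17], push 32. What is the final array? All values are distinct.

[32, 28, 30, 24, 25, 16, 27, 14, 8, 13, 21, 1, 4, 17, 18]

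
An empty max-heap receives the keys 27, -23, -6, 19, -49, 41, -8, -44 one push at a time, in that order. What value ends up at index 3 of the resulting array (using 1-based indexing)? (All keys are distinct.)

27

Insert 27:
  append 27 at index 1 → [27] (no swap needed)
Insert -23:
  append -23 at index 2 → [27, -23] (no swap needed)
Insert -6:
  append -6 at index 3 → [27, -23, -6] (no swap needed)
Insert 19:
  append 19 at index 4 → [27, -23, -6, 19]
  19 > parent -23 at index 2, swap → [27, 19, -6, -23]
Insert -49:
  append -49 at index 5 → [27, 19, -6, -23, -49] (no swap needed)
Insert 41:
  append 41 at index 6 → [27, 19, -6, -23, -49, 41]
  41 > parent -6 at index 3, swap → [27, 19, 41, -23, -49, -6]
  41 > parent 27 at index 1, swap → [41, 19, 27, -23, -49, -6]
Insert -8:
  append -8 at index 7 → [41, 19, 27, -23, -49, -6, -8] (no swap needed)
Insert -44:
  append -44 at index 8 → [41, 19, 27, -23, -49, -6, -8, -44] (no swap needed)
resulting array: [41, 19, 27, -23, -49, -6, -8, -44]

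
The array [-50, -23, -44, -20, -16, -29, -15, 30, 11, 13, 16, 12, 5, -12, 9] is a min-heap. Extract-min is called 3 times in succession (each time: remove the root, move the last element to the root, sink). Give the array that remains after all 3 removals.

extract-min #1 returns -50:
  remove root -50; move last element 9 to root → [9, -23, -44, -20, -16, -29, -15, 30, 11, 13, 16, 12, 5, -12]
  9 vs smaller child -44 at index 2, swap → [-44, -23, 9, -20, -16, -29, -15, 30, 11, 13, 16, 12, 5, -12]
  9 vs smaller child -29 at index 5, swap → [-44, -23, -29, -20, -16, 9, -15, 30, 11, 13, 16, 12, 5, -12]
  9 vs smaller child 5 at index 12, swap → [-44, -23, -29, -20, -16, 5, -15, 30, 11, 13, 16, 12, 9, -12]
extract-min #2 returns -44:
  remove root -44; move last element -12 to root → [-12, -23, -29, -20, -16, 5, -15, 30, 11, 13, 16, 12, 9]
  -12 vs smaller child -29 at index 2, swap → [-29, -23, -12, -20, -16, 5, -15, 30, 11, 13, 16, 12, 9]
  -12 vs smaller child -15 at index 6, swap → [-29, -23, -15, -20, -16, 5, -12, 30, 11, 13, 16, 12, 9]
extract-min #3 returns -29:
  remove root -29; move last element 9 to root → [9, -23, -15, -20, -16, 5, -12, 30, 11, 13, 16, 12]
  9 vs smaller child -23 at index 1, swap → [-23, 9, -15, -20, -16, 5, -12, 30, 11, 13, 16, 12]
  9 vs smaller child -20 at index 3, swap → [-23, -20, -15, 9, -16, 5, -12, 30, 11, 13, 16, 12]

[-23, -20, -15, 9, -16, 5, -12, 30, 11, 13, 16, 12]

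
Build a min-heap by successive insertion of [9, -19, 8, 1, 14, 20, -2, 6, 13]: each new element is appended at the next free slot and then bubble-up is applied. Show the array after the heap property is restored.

Insert 9:
  append 9 at index 0 → [9] (no swap needed)
Insert -19:
  append -19 at index 1 → [9, -19]
  -19 < parent 9 at index 0, swap → [-19, 9]
Insert 8:
  append 8 at index 2 → [-19, 9, 8] (no swap needed)
Insert 1:
  append 1 at index 3 → [-19, 9, 8, 1]
  1 < parent 9 at index 1, swap → [-19, 1, 8, 9]
Insert 14:
  append 14 at index 4 → [-19, 1, 8, 9, 14] (no swap needed)
Insert 20:
  append 20 at index 5 → [-19, 1, 8, 9, 14, 20] (no swap needed)
Insert -2:
  append -2 at index 6 → [-19, 1, 8, 9, 14, 20, -2]
  -2 < parent 8 at index 2, swap → [-19, 1, -2, 9, 14, 20, 8]
Insert 6:
  append 6 at index 7 → [-19, 1, -2, 9, 14, 20, 8, 6]
  6 < parent 9 at index 3, swap → [-19, 1, -2, 6, 14, 20, 8, 9]
Insert 13:
  append 13 at index 8 → [-19, 1, -2, 6, 14, 20, 8, 9, 13] (no swap needed)

[-19, 1, -2, 6, 14, 20, 8, 9, 13]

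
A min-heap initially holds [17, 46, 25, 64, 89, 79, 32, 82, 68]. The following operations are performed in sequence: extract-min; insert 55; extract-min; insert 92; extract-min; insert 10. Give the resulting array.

[10, 46, 64, 55, 89, 79, 68, 92, 82]

extract-min → returns 17:
  remove root 17; move last element 68 to root → [68, 46, 25, 64, 89, 79, 32, 82]
  68 vs smaller child 25 at index 2, swap → [25, 46, 68, 64, 89, 79, 32, 82]
  68 vs smaller child 32 at index 6, swap → [25, 46, 32, 64, 89, 79, 68, 82]
insert 55:
  append 55 at index 8 → [25, 46, 32, 64, 89, 79, 68, 82, 55]
  55 < parent 64 at index 3, swap → [25, 46, 32, 55, 89, 79, 68, 82, 64]
extract-min → returns 25:
  remove root 25; move last element 64 to root → [64, 46, 32, 55, 89, 79, 68, 82]
  64 vs smaller child 32 at index 2, swap → [32, 46, 64, 55, 89, 79, 68, 82]
insert 92:
  append 92 at index 8 → [32, 46, 64, 55, 89, 79, 68, 82, 92] (no swap needed)
extract-min → returns 32:
  remove root 32; move last element 92 to root → [92, 46, 64, 55, 89, 79, 68, 82]
  92 vs smaller child 46 at index 1, swap → [46, 92, 64, 55, 89, 79, 68, 82]
  92 vs smaller child 55 at index 3, swap → [46, 55, 64, 92, 89, 79, 68, 82]
  92 vs only child 82 at index 7, swap → [46, 55, 64, 82, 89, 79, 68, 92]
insert 10:
  append 10 at index 8 → [46, 55, 64, 82, 89, 79, 68, 92, 10]
  10 < parent 82 at index 3, swap → [46, 55, 64, 10, 89, 79, 68, 92, 82]
  10 < parent 55 at index 1, swap → [46, 10, 64, 55, 89, 79, 68, 92, 82]
  10 < parent 46 at index 0, swap → [10, 46, 64, 55, 89, 79, 68, 92, 82]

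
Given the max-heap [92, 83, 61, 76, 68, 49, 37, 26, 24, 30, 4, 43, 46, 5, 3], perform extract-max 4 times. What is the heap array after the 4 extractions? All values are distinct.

[61, 46, 49, 26, 30, 43, 37, 3, 24, 5, 4]

extract-max #1 returns 92:
  remove root 92; move last element 3 to root → [3, 83, 61, 76, 68, 49, 37, 26, 24, 30, 4, 43, 46, 5]
  3 vs larger child 83 at index 1, swap → [83, 3, 61, 76, 68, 49, 37, 26, 24, 30, 4, 43, 46, 5]
  3 vs larger child 76 at index 3, swap → [83, 76, 61, 3, 68, 49, 37, 26, 24, 30, 4, 43, 46, 5]
  3 vs larger child 26 at index 7, swap → [83, 76, 61, 26, 68, 49, 37, 3, 24, 30, 4, 43, 46, 5]
extract-max #2 returns 83:
  remove root 83; move last element 5 to root → [5, 76, 61, 26, 68, 49, 37, 3, 24, 30, 4, 43, 46]
  5 vs larger child 76 at index 1, swap → [76, 5, 61, 26, 68, 49, 37, 3, 24, 30, 4, 43, 46]
  5 vs larger child 68 at index 4, swap → [76, 68, 61, 26, 5, 49, 37, 3, 24, 30, 4, 43, 46]
  5 vs larger child 30 at index 9, swap → [76, 68, 61, 26, 30, 49, 37, 3, 24, 5, 4, 43, 46]
extract-max #3 returns 76:
  remove root 76; move last element 46 to root → [46, 68, 61, 26, 30, 49, 37, 3, 24, 5, 4, 43]
  46 vs larger child 68 at index 1, swap → [68, 46, 61, 26, 30, 49, 37, 3, 24, 5, 4, 43]
extract-max #4 returns 68:
  remove root 68; move last element 43 to root → [43, 46, 61, 26, 30, 49, 37, 3, 24, 5, 4]
  43 vs larger child 61 at index 2, swap → [61, 46, 43, 26, 30, 49, 37, 3, 24, 5, 4]
  43 vs larger child 49 at index 5, swap → [61, 46, 49, 26, 30, 43, 37, 3, 24, 5, 4]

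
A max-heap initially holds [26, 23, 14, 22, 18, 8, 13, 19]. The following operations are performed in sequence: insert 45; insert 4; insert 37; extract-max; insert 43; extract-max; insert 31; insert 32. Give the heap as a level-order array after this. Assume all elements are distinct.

[37, 31, 32, 23, 26, 14, 13, 19, 22, 4, 18, 8]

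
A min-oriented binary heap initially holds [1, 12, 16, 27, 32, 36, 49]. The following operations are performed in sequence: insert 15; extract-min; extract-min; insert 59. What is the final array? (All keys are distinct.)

[15, 27, 16, 49, 32, 36, 59]

insert 15:
  append 15 at index 7 → [1, 12, 16, 27, 32, 36, 49, 15]
  15 < parent 27 at index 3, swap → [1, 12, 16, 15, 32, 36, 49, 27]
extract-min → returns 1:
  remove root 1; move last element 27 to root → [27, 12, 16, 15, 32, 36, 49]
  27 vs smaller child 12 at index 1, swap → [12, 27, 16, 15, 32, 36, 49]
  27 vs smaller child 15 at index 3, swap → [12, 15, 16, 27, 32, 36, 49]
extract-min → returns 12:
  remove root 12; move last element 49 to root → [49, 15, 16, 27, 32, 36]
  49 vs smaller child 15 at index 1, swap → [15, 49, 16, 27, 32, 36]
  49 vs smaller child 27 at index 3, swap → [15, 27, 16, 49, 32, 36]
insert 59:
  append 59 at index 6 → [15, 27, 16, 49, 32, 36, 59] (no swap needed)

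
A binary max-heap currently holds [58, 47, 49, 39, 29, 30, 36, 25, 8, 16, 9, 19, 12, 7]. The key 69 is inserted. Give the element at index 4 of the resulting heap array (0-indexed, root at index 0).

29

append 69 at index 14 → [58, 47, 49, 39, 29, 30, 36, 25, 8, 16, 9, 19, 12, 7, 69]
69 > parent 36 at index 6, swap → [58, 47, 49, 39, 29, 30, 69, 25, 8, 16, 9, 19, 12, 7, 36]
69 > parent 49 at index 2, swap → [58, 47, 69, 39, 29, 30, 49, 25, 8, 16, 9, 19, 12, 7, 36]
69 > parent 58 at index 0, swap → [69, 47, 58, 39, 29, 30, 49, 25, 8, 16, 9, 19, 12, 7, 36]
resulting array: [69, 47, 58, 39, 29, 30, 49, 25, 8, 16, 9, 19, 12, 7, 36]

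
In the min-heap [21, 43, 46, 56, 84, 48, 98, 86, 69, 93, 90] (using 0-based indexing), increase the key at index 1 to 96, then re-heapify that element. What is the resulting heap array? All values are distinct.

set index 1 from 43 to 96 → [21, 96, 46, 56, 84, 48, 98, 86, 69, 93, 90]
96 vs smaller child 56 at index 3, swap → [21, 56, 46, 96, 84, 48, 98, 86, 69, 93, 90]
96 vs smaller child 69 at index 8, swap → [21, 56, 46, 69, 84, 48, 98, 86, 96, 93, 90]

[21, 56, 46, 69, 84, 48, 98, 86, 96, 93, 90]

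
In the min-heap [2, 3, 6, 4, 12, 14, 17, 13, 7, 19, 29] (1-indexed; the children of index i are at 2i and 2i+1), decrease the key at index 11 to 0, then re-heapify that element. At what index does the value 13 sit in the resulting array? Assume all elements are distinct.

8

set index 11 from 29 to 0 → [2, 3, 6, 4, 12, 14, 17, 13, 7, 19, 0]
0 < parent 12 at index 5, swap → [2, 3, 6, 4, 0, 14, 17, 13, 7, 19, 12]
0 < parent 3 at index 2, swap → [2, 0, 6, 4, 3, 14, 17, 13, 7, 19, 12]
0 < parent 2 at index 1, swap → [0, 2, 6, 4, 3, 14, 17, 13, 7, 19, 12]
resulting array: [0, 2, 6, 4, 3, 14, 17, 13, 7, 19, 12]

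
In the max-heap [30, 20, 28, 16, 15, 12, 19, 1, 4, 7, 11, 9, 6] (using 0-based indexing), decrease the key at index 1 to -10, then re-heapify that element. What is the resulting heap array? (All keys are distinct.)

[30, 16, 28, 4, 15, 12, 19, 1, -10, 7, 11, 9, 6]

set index 1 from 20 to -10 → [30, -10, 28, 16, 15, 12, 19, 1, 4, 7, 11, 9, 6]
-10 vs larger child 16 at index 3, swap → [30, 16, 28, -10, 15, 12, 19, 1, 4, 7, 11, 9, 6]
-10 vs larger child 4 at index 8, swap → [30, 16, 28, 4, 15, 12, 19, 1, -10, 7, 11, 9, 6]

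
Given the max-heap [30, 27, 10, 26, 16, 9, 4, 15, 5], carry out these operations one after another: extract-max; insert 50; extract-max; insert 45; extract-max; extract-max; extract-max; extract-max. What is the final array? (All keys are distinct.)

[15, 9, 10, 4, 5]

extract-max → returns 30:
  remove root 30; move last element 5 to root → [5, 27, 10, 26, 16, 9, 4, 15]
  5 vs larger child 27 at index 1, swap → [27, 5, 10, 26, 16, 9, 4, 15]
  5 vs larger child 26 at index 3, swap → [27, 26, 10, 5, 16, 9, 4, 15]
  5 vs only child 15 at index 7, swap → [27, 26, 10, 15, 16, 9, 4, 5]
insert 50:
  append 50 at index 8 → [27, 26, 10, 15, 16, 9, 4, 5, 50]
  50 > parent 15 at index 3, swap → [27, 26, 10, 50, 16, 9, 4, 5, 15]
  50 > parent 26 at index 1, swap → [27, 50, 10, 26, 16, 9, 4, 5, 15]
  50 > parent 27 at index 0, swap → [50, 27, 10, 26, 16, 9, 4, 5, 15]
extract-max → returns 50:
  remove root 50; move last element 15 to root → [15, 27, 10, 26, 16, 9, 4, 5]
  15 vs larger child 27 at index 1, swap → [27, 15, 10, 26, 16, 9, 4, 5]
  15 vs larger child 26 at index 3, swap → [27, 26, 10, 15, 16, 9, 4, 5]
insert 45:
  append 45 at index 8 → [27, 26, 10, 15, 16, 9, 4, 5, 45]
  45 > parent 15 at index 3, swap → [27, 26, 10, 45, 16, 9, 4, 5, 15]
  45 > parent 26 at index 1, swap → [27, 45, 10, 26, 16, 9, 4, 5, 15]
  45 > parent 27 at index 0, swap → [45, 27, 10, 26, 16, 9, 4, 5, 15]
extract-max → returns 45:
  remove root 45; move last element 15 to root → [15, 27, 10, 26, 16, 9, 4, 5]
  15 vs larger child 27 at index 1, swap → [27, 15, 10, 26, 16, 9, 4, 5]
  15 vs larger child 26 at index 3, swap → [27, 26, 10, 15, 16, 9, 4, 5]
extract-max → returns 27:
  remove root 27; move last element 5 to root → [5, 26, 10, 15, 16, 9, 4]
  5 vs larger child 26 at index 1, swap → [26, 5, 10, 15, 16, 9, 4]
  5 vs larger child 16 at index 4, swap → [26, 16, 10, 15, 5, 9, 4]
extract-max → returns 26:
  remove root 26; move last element 4 to root → [4, 16, 10, 15, 5, 9]
  4 vs larger child 16 at index 1, swap → [16, 4, 10, 15, 5, 9]
  4 vs larger child 15 at index 3, swap → [16, 15, 10, 4, 5, 9]
extract-max → returns 16:
  remove root 16; move last element 9 to root → [9, 15, 10, 4, 5]
  9 vs larger child 15 at index 1, swap → [15, 9, 10, 4, 5]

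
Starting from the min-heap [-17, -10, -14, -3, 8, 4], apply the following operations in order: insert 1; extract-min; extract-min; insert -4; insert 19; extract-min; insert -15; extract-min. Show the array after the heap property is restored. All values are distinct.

insert 1:
  append 1 at index 6 → [-17, -10, -14, -3, 8, 4, 1] (no swap needed)
extract-min → returns -17:
  remove root -17; move last element 1 to root → [1, -10, -14, -3, 8, 4]
  1 vs smaller child -14 at index 2, swap → [-14, -10, 1, -3, 8, 4]
extract-min → returns -14:
  remove root -14; move last element 4 to root → [4, -10, 1, -3, 8]
  4 vs smaller child -10 at index 1, swap → [-10, 4, 1, -3, 8]
  4 vs smaller child -3 at index 3, swap → [-10, -3, 1, 4, 8]
insert -4:
  append -4 at index 5 → [-10, -3, 1, 4, 8, -4]
  -4 < parent 1 at index 2, swap → [-10, -3, -4, 4, 8, 1]
insert 19:
  append 19 at index 6 → [-10, -3, -4, 4, 8, 1, 19] (no swap needed)
extract-min → returns -10:
  remove root -10; move last element 19 to root → [19, -3, -4, 4, 8, 1]
  19 vs smaller child -4 at index 2, swap → [-4, -3, 19, 4, 8, 1]
  19 vs only child 1 at index 5, swap → [-4, -3, 1, 4, 8, 19]
insert -15:
  append -15 at index 6 → [-4, -3, 1, 4, 8, 19, -15]
  -15 < parent 1 at index 2, swap → [-4, -3, -15, 4, 8, 19, 1]
  -15 < parent -4 at index 0, swap → [-15, -3, -4, 4, 8, 19, 1]
extract-min → returns -15:
  remove root -15; move last element 1 to root → [1, -3, -4, 4, 8, 19]
  1 vs smaller child -4 at index 2, swap → [-4, -3, 1, 4, 8, 19]

[-4, -3, 1, 4, 8, 19]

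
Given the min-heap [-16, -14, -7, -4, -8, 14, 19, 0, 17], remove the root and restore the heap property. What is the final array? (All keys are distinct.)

remove root -16; move last element 17 to root → [17, -14, -7, -4, -8, 14, 19, 0]
17 vs smaller child -14 at index 1, swap → [-14, 17, -7, -4, -8, 14, 19, 0]
17 vs smaller child -8 at index 4, swap → [-14, -8, -7, -4, 17, 14, 19, 0]

[-14, -8, -7, -4, 17, 14, 19, 0]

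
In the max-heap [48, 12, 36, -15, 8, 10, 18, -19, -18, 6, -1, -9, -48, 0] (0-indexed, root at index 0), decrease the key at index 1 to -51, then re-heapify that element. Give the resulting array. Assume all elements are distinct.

[48, 8, 36, -15, 6, 10, 18, -19, -18, -51, -1, -9, -48, 0]

set index 1 from 12 to -51 → [48, -51, 36, -15, 8, 10, 18, -19, -18, 6, -1, -9, -48, 0]
-51 vs larger child 8 at index 4, swap → [48, 8, 36, -15, -51, 10, 18, -19, -18, 6, -1, -9, -48, 0]
-51 vs larger child 6 at index 9, swap → [48, 8, 36, -15, 6, 10, 18, -19, -18, -51, -1, -9, -48, 0]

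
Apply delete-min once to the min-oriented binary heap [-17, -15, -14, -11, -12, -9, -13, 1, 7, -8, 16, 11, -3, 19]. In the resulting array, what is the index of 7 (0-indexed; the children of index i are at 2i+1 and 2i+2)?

remove root -17; move last element 19 to root → [19, -15, -14, -11, -12, -9, -13, 1, 7, -8, 16, 11, -3]
19 vs smaller child -15 at index 1, swap → [-15, 19, -14, -11, -12, -9, -13, 1, 7, -8, 16, 11, -3]
19 vs smaller child -12 at index 4, swap → [-15, -12, -14, -11, 19, -9, -13, 1, 7, -8, 16, 11, -3]
19 vs smaller child -8 at index 9, swap → [-15, -12, -14, -11, -8, -9, -13, 1, 7, 19, 16, 11, -3]
resulting array: [-15, -12, -14, -11, -8, -9, -13, 1, 7, 19, 16, 11, -3]

8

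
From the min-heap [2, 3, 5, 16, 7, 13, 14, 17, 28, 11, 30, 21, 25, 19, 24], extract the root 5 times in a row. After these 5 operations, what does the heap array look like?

[13, 16, 14, 17, 24, 19, 30, 21, 28, 25]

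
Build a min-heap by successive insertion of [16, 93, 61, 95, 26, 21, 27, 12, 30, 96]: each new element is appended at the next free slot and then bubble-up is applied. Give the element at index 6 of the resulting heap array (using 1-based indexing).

Insert 16:
  append 16 at index 1 → [16] (no swap needed)
Insert 93:
  append 93 at index 2 → [16, 93] (no swap needed)
Insert 61:
  append 61 at index 3 → [16, 93, 61] (no swap needed)
Insert 95:
  append 95 at index 4 → [16, 93, 61, 95] (no swap needed)
Insert 26:
  append 26 at index 5 → [16, 93, 61, 95, 26]
  26 < parent 93 at index 2, swap → [16, 26, 61, 95, 93]
Insert 21:
  append 21 at index 6 → [16, 26, 61, 95, 93, 21]
  21 < parent 61 at index 3, swap → [16, 26, 21, 95, 93, 61]
Insert 27:
  append 27 at index 7 → [16, 26, 21, 95, 93, 61, 27] (no swap needed)
Insert 12:
  append 12 at index 8 → [16, 26, 21, 95, 93, 61, 27, 12]
  12 < parent 95 at index 4, swap → [16, 26, 21, 12, 93, 61, 27, 95]
  12 < parent 26 at index 2, swap → [16, 12, 21, 26, 93, 61, 27, 95]
  12 < parent 16 at index 1, swap → [12, 16, 21, 26, 93, 61, 27, 95]
Insert 30:
  append 30 at index 9 → [12, 16, 21, 26, 93, 61, 27, 95, 30] (no swap needed)
Insert 96:
  append 96 at index 10 → [12, 16, 21, 26, 93, 61, 27, 95, 30, 96] (no swap needed)
resulting array: [12, 16, 21, 26, 93, 61, 27, 95, 30, 96]

61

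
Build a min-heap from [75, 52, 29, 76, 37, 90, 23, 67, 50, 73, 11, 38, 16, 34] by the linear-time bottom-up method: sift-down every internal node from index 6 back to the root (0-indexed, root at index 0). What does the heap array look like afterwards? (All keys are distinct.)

[11, 37, 16, 50, 52, 29, 23, 67, 76, 73, 75, 38, 90, 34]

sift down from index 6: already satisfies heap property
sift down from index 5:
  90 vs smaller child 16 at index 12, swap → [75, 52, 29, 76, 37, 16, 23, 67, 50, 73, 11, 38, 90, 34]
sift down from index 4:
  37 vs smaller child 11 at index 10, swap → [75, 52, 29, 76, 11, 16, 23, 67, 50, 73, 37, 38, 90, 34]
sift down from index 3:
  76 vs smaller child 50 at index 8, swap → [75, 52, 29, 50, 11, 16, 23, 67, 76, 73, 37, 38, 90, 34]
sift down from index 2:
  29 vs smaller child 16 at index 5, swap → [75, 52, 16, 50, 11, 29, 23, 67, 76, 73, 37, 38, 90, 34]
sift down from index 1:
  52 vs smaller child 11 at index 4, swap → [75, 11, 16, 50, 52, 29, 23, 67, 76, 73, 37, 38, 90, 34]
  52 vs smaller child 37 at index 10, swap → [75, 11, 16, 50, 37, 29, 23, 67, 76, 73, 52, 38, 90, 34]
sift down from index 0:
  75 vs smaller child 11 at index 1, swap → [11, 75, 16, 50, 37, 29, 23, 67, 76, 73, 52, 38, 90, 34]
  75 vs smaller child 37 at index 4, swap → [11, 37, 16, 50, 75, 29, 23, 67, 76, 73, 52, 38, 90, 34]
  75 vs smaller child 52 at index 10, swap → [11, 37, 16, 50, 52, 29, 23, 67, 76, 73, 75, 38, 90, 34]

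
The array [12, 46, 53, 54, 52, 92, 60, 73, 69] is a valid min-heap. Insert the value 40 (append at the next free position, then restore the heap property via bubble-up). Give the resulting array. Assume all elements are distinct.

[12, 40, 53, 54, 46, 92, 60, 73, 69, 52]

append 40 at index 9 → [12, 46, 53, 54, 52, 92, 60, 73, 69, 40]
40 < parent 52 at index 4, swap → [12, 46, 53, 54, 40, 92, 60, 73, 69, 52]
40 < parent 46 at index 1, swap → [12, 40, 53, 54, 46, 92, 60, 73, 69, 52]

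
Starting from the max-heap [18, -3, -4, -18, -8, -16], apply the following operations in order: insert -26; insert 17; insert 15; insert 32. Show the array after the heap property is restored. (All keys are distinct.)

[32, 18, -4, 15, 17, -16, -26, -18, -3, -8]

insert -26:
  append -26 at index 6 → [18, -3, -4, -18, -8, -16, -26] (no swap needed)
insert 17:
  append 17 at index 7 → [18, -3, -4, -18, -8, -16, -26, 17]
  17 > parent -18 at index 3, swap → [18, -3, -4, 17, -8, -16, -26, -18]
  17 > parent -3 at index 1, swap → [18, 17, -4, -3, -8, -16, -26, -18]
insert 15:
  append 15 at index 8 → [18, 17, -4, -3, -8, -16, -26, -18, 15]
  15 > parent -3 at index 3, swap → [18, 17, -4, 15, -8, -16, -26, -18, -3]
insert 32:
  append 32 at index 9 → [18, 17, -4, 15, -8, -16, -26, -18, -3, 32]
  32 > parent -8 at index 4, swap → [18, 17, -4, 15, 32, -16, -26, -18, -3, -8]
  32 > parent 17 at index 1, swap → [18, 32, -4, 15, 17, -16, -26, -18, -3, -8]
  32 > parent 18 at index 0, swap → [32, 18, -4, 15, 17, -16, -26, -18, -3, -8]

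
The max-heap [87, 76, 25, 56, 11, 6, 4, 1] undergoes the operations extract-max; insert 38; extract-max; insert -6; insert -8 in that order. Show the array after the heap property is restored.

[56, 38, 25, 1, 11, 6, 4, -6, -8]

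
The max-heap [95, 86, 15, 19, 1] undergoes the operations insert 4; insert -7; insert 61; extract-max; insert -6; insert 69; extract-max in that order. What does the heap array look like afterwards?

insert 4:
  append 4 at index 5 → [95, 86, 15, 19, 1, 4] (no swap needed)
insert -7:
  append -7 at index 6 → [95, 86, 15, 19, 1, 4, -7] (no swap needed)
insert 61:
  append 61 at index 7 → [95, 86, 15, 19, 1, 4, -7, 61]
  61 > parent 19 at index 3, swap → [95, 86, 15, 61, 1, 4, -7, 19]
extract-max → returns 95:
  remove root 95; move last element 19 to root → [19, 86, 15, 61, 1, 4, -7]
  19 vs larger child 86 at index 1, swap → [86, 19, 15, 61, 1, 4, -7]
  19 vs larger child 61 at index 3, swap → [86, 61, 15, 19, 1, 4, -7]
insert -6:
  append -6 at index 7 → [86, 61, 15, 19, 1, 4, -7, -6] (no swap needed)
insert 69:
  append 69 at index 8 → [86, 61, 15, 19, 1, 4, -7, -6, 69]
  69 > parent 19 at index 3, swap → [86, 61, 15, 69, 1, 4, -7, -6, 19]
  69 > parent 61 at index 1, swap → [86, 69, 15, 61, 1, 4, -7, -6, 19]
extract-max → returns 86:
  remove root 86; move last element 19 to root → [19, 69, 15, 61, 1, 4, -7, -6]
  19 vs larger child 69 at index 1, swap → [69, 19, 15, 61, 1, 4, -7, -6]
  19 vs larger child 61 at index 3, swap → [69, 61, 15, 19, 1, 4, -7, -6]

[69, 61, 15, 19, 1, 4, -7, -6]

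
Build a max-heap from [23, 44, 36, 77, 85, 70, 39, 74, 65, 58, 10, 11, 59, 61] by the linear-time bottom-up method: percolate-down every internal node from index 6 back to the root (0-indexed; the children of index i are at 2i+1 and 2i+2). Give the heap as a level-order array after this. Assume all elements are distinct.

[85, 77, 70, 74, 58, 59, 61, 23, 65, 44, 10, 11, 36, 39]

sift down from index 6:
  39 vs only child 61 at index 13, swap → [23, 44, 36, 77, 85, 70, 61, 74, 65, 58, 10, 11, 59, 39]
sift down from index 5: already satisfies heap property
sift down from index 4: already satisfies heap property
sift down from index 3: already satisfies heap property
sift down from index 2:
  36 vs larger child 70 at index 5, swap → [23, 44, 70, 77, 85, 36, 61, 74, 65, 58, 10, 11, 59, 39]
  36 vs larger child 59 at index 12, swap → [23, 44, 70, 77, 85, 59, 61, 74, 65, 58, 10, 11, 36, 39]
sift down from index 1:
  44 vs larger child 85 at index 4, swap → [23, 85, 70, 77, 44, 59, 61, 74, 65, 58, 10, 11, 36, 39]
  44 vs larger child 58 at index 9, swap → [23, 85, 70, 77, 58, 59, 61, 74, 65, 44, 10, 11, 36, 39]
sift down from index 0:
  23 vs larger child 85 at index 1, swap → [85, 23, 70, 77, 58, 59, 61, 74, 65, 44, 10, 11, 36, 39]
  23 vs larger child 77 at index 3, swap → [85, 77, 70, 23, 58, 59, 61, 74, 65, 44, 10, 11, 36, 39]
  23 vs larger child 74 at index 7, swap → [85, 77, 70, 74, 58, 59, 61, 23, 65, 44, 10, 11, 36, 39]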